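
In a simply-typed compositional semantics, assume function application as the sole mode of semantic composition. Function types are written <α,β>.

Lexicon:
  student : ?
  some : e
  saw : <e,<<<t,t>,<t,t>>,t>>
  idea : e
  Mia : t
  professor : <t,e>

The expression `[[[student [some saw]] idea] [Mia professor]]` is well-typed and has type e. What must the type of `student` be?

<<<<t,t>,<t,t>>,t>,<e,<e,e>>>

For [[[student [some saw]] idea] [Mia professor]] to have type e with [Mia professor] of type e, [[student [some saw]] idea] must be the function: [[student [some saw]] idea] : <e,e>.
For [[student [some saw]] idea] to have type <e,e> with idea of type e, [student [some saw]] must be the function: [student [some saw]] : <e,<e,e>>.
For [student [some saw]] to have type <e,<e,e>> with [some saw] of type <<<t,t>,<t,t>>,t>, student must be the function: student : <<<<t,t>,<t,t>>,t>,<e,<e,e>>>.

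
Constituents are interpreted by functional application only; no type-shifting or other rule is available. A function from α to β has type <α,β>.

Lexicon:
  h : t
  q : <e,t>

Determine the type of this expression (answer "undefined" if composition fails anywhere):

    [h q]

undefined

[h q]: t and <e,t> cannot combine by function application — type clash.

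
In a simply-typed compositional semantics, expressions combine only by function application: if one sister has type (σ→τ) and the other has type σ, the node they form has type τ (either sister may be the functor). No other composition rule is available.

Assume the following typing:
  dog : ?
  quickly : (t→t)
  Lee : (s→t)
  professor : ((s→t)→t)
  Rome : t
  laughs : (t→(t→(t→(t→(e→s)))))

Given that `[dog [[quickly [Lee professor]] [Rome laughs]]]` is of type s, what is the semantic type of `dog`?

((t→(t→(e→s)))→s)

[dog [[quickly [Lee professor]] [Rome laughs]]] is required to be s. [[quickly [Lee professor]] [Rome laughs]] : (t→(t→(e→s))) cannot yield s as functor, so dog : ((t→(t→(e→s)))→s).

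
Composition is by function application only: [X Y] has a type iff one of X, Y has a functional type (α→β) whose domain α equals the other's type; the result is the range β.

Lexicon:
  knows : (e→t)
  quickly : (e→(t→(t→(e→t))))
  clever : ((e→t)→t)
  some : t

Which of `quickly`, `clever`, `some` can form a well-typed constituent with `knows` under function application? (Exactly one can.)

quickly : (e→(t→(t→(e→t)))) — knows needs e; quickly needs e; neither fits.
clever — combines: clever : ((e→t)→t) takes knows : (e→t) as argument, giving t.
some : t — knows needs e; some needs nothing (atomic); neither fits.

clever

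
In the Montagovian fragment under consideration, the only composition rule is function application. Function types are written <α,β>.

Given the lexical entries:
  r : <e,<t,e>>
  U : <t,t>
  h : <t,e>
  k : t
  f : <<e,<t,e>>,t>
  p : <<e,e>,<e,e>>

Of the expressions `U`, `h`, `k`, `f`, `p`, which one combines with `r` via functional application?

U : <t,t> — r needs e; U needs t; neither fits.
h : <t,e> — r needs e; h needs t; neither fits.
k : t — r needs e; k needs nothing (atomic); neither fits.
f — combines: f : <<e,<t,e>>,t> takes r : <e,<t,e>> as argument, giving t.
p : <<e,e>,<e,e>> — r needs e; p needs <e,e>; neither fits.

f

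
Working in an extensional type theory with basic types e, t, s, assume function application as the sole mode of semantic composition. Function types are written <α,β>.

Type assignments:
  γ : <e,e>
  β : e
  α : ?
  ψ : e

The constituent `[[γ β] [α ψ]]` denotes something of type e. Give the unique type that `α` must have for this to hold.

<e,<e,e>>

[[γ β] [α ψ]] is required to be e. [γ β] : e cannot yield e as functor, so [α ψ] : <e,e>.
[α ψ] is required to be <e,e>. ψ : e cannot yield <e,e> as functor, so α : <e,<e,e>>.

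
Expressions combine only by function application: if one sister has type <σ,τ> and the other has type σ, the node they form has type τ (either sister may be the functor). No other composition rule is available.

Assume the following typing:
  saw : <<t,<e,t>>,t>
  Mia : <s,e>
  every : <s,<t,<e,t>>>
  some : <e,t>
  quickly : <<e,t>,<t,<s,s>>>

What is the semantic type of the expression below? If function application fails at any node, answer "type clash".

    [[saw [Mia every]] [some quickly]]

At [Mia every]: neither <s,e> nor <s,<t,<e,t>>> can take the other as argument; the node is ill-typed.

type clash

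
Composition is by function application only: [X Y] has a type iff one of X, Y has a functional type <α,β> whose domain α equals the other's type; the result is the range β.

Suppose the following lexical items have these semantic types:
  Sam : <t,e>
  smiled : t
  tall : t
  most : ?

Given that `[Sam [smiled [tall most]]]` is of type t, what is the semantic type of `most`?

[Sam [smiled [tall most]]] is required to be t. Sam : <t,e> cannot yield t as functor, so [smiled [tall most]] : <<t,e>,t>.
[smiled [tall most]] is required to be <<t,e>,t>. smiled : t cannot yield <<t,e>,t> as functor, so [tall most] : <t,<<t,e>,t>>.
[tall most] is required to be <t,<<t,e>,t>>. tall : t cannot yield <t,<<t,e>,t>> as functor, so most : <t,<t,<<t,e>,t>>>.

<t,<t,<<t,e>,t>>>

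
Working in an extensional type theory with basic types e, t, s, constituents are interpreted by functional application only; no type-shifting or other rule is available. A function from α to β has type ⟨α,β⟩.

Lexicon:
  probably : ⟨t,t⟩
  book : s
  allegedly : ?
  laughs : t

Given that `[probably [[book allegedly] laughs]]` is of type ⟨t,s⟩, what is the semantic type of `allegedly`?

⟨s,⟨t,⟨⟨t,t⟩,⟨t,s⟩⟩⟩⟩

[probably [[book allegedly] laughs]] must have type ⟨t,s⟩. The sister probably has type ⟨t,t⟩; that is not a function onto ⟨t,s⟩, so [[book allegedly] laughs] must be the functor, of type ⟨⟨t,t⟩,⟨t,s⟩⟩.
[[book allegedly] laughs] must have type ⟨⟨t,t⟩,⟨t,s⟩⟩. The sister laughs has type t; that is not a function onto ⟨⟨t,t⟩,⟨t,s⟩⟩, so [book allegedly] must be the functor, of type ⟨t,⟨⟨t,t⟩,⟨t,s⟩⟩⟩.
[book allegedly] must have type ⟨t,⟨⟨t,t⟩,⟨t,s⟩⟩⟩. The sister book has type s; that is not a function onto ⟨t,⟨⟨t,t⟩,⟨t,s⟩⟩⟩, so allegedly must be the functor, of type ⟨s,⟨t,⟨⟨t,t⟩,⟨t,s⟩⟩⟩⟩.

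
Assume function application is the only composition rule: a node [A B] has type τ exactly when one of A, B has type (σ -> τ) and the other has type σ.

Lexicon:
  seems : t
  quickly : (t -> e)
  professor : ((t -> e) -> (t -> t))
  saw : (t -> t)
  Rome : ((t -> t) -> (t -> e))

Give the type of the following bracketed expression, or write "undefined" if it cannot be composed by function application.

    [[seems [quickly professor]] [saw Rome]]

[quickly professor]: ((t -> e) -> (t -> t)) applied to (t -> e) yields (t -> t).
[seems [quickly professor]]: (t -> t) applied to t yields t.
[saw Rome]: ((t -> t) -> (t -> e)) applied to (t -> t) yields (t -> e).
[[seems [quickly professor]] [saw Rome]]: (t -> e) applied to t yields e.

e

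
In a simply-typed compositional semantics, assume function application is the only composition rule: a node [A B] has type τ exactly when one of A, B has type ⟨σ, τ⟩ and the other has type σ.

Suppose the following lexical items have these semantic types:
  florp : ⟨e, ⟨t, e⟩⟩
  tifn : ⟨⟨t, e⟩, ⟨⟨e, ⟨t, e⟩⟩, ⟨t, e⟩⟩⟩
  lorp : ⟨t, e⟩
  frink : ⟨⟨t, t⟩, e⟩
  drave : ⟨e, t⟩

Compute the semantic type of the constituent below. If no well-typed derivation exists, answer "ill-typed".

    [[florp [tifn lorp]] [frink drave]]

ill-typed

[tifn lorp]: functor tifn : ⟨⟨t, e⟩, ⟨⟨e, ⟨t, e⟩⟩, ⟨t, e⟩⟩⟩, argument lorp : ⟨t, e⟩; result ⟨⟨e, ⟨t, e⟩⟩, ⟨t, e⟩⟩.
[florp [tifn lorp]]: functor [tifn lorp] : ⟨⟨e, ⟨t, e⟩⟩, ⟨t, e⟩⟩, argument florp : ⟨e, ⟨t, e⟩⟩; result ⟨t, e⟩.
[frink drave]: ⟨⟨t, t⟩, e⟩ and ⟨e, t⟩ cannot combine by function application — type clash.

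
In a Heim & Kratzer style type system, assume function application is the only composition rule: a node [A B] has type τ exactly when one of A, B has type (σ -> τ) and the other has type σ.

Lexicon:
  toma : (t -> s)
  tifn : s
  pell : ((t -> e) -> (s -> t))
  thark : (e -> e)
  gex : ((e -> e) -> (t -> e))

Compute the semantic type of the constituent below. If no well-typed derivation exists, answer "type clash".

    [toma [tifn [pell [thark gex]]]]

At [thark gex], gex : ((e -> e) -> (t -> e)) takes thark : (e -> e), giving (t -> e).
At [pell [thark gex]], pell : ((t -> e) -> (s -> t)) takes [thark gex] : (t -> e), giving (s -> t).
At [tifn [pell [thark gex]]], [pell [thark gex]] : (s -> t) takes tifn : s, giving t.
At [toma [tifn [pell [thark gex]]]], toma : (t -> s) takes [tifn [pell [thark gex]]] : t, giving s.

s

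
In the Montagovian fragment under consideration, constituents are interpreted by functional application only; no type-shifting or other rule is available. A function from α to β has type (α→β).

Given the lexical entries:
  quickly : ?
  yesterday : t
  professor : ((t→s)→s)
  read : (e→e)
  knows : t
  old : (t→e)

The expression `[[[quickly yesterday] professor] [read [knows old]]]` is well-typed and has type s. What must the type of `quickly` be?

[[[quickly yesterday] professor] [read [knows old]]] must have type s. The sister [read [knows old]] has type e; that is not a function onto s, so [[quickly yesterday] professor] must be the functor, of type (e→s).
[[quickly yesterday] professor] must have type (e→s). The sister professor has type ((t→s)→s); that is not a function onto (e→s), so [quickly yesterday] must be the functor, of type (((t→s)→s)→(e→s)).
[quickly yesterday] must have type (((t→s)→s)→(e→s)). The sister yesterday has type t; that is not a function onto (((t→s)→s)→(e→s)), so quickly must be the functor, of type (t→(((t→s)→s)→(e→s))).

(t→(((t→s)→s)→(e→s)))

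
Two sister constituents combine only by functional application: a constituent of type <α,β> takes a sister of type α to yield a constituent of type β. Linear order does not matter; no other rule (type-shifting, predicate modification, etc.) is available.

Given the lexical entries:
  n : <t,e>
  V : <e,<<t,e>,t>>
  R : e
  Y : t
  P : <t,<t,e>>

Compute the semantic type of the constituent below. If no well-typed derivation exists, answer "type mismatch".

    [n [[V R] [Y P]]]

[V R]: functor V : <e,<<t,e>,t>>, argument R : e; result <<t,e>,t>.
[Y P]: functor P : <t,<t,e>>, argument Y : t; result <t,e>.
[[V R] [Y P]]: functor [V R] : <<t,e>,t>, argument [Y P] : <t,e>; result t.
[n [[V R] [Y P]]]: functor n : <t,e>, argument [[V R] [Y P]] : t; result e.

e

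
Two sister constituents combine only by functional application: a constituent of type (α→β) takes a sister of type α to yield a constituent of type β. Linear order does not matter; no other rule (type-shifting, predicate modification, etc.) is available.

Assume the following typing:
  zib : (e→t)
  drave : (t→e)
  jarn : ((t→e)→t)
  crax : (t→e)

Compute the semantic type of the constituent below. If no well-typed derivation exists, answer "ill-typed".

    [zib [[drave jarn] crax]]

t

At [drave jarn], jarn : ((t→e)→t) takes drave : (t→e), giving t.
At [[drave jarn] crax], crax : (t→e) takes [drave jarn] : t, giving e.
At [zib [[drave jarn] crax]], zib : (e→t) takes [[drave jarn] crax] : e, giving t.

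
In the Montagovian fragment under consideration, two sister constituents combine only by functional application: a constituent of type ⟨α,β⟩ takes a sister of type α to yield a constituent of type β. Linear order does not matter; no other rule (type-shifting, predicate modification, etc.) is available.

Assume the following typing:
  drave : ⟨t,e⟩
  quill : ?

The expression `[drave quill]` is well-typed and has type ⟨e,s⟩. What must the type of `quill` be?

⟨⟨t,e⟩,⟨e,s⟩⟩

[drave quill] must have type ⟨e,s⟩. The sister drave has type ⟨t,e⟩; that is not a function onto ⟨e,s⟩, so quill must be the functor, of type ⟨⟨t,e⟩,⟨e,s⟩⟩.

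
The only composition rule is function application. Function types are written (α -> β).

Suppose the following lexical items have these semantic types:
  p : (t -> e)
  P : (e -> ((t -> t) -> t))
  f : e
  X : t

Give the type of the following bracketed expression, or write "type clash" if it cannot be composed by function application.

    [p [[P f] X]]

type clash

[P f]: P is (e -> ((t -> t) -> t)), f is e; result ((t -> t) -> t).
[[P f] X]: ((t -> t) -> t) and t cannot combine by function application — type clash.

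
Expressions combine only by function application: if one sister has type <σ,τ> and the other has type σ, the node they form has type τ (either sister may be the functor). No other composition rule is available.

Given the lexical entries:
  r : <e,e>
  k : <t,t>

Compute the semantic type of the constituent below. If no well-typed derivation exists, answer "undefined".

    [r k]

undefined

At [r k]: neither <e,e> nor <t,t> can take the other as argument; the node is ill-typed.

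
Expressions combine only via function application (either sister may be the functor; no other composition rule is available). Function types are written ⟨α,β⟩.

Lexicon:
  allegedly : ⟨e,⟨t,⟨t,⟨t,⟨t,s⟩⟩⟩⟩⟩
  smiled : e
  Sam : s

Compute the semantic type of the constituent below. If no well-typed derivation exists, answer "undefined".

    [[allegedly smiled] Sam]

undefined

At [allegedly smiled], allegedly : ⟨e,⟨t,⟨t,⟨t,⟨t,s⟩⟩⟩⟩⟩ takes smiled : e, giving ⟨t,⟨t,⟨t,⟨t,s⟩⟩⟩⟩.
At [[allegedly smiled] Sam]: neither ⟨t,⟨t,⟨t,⟨t,s⟩⟩⟩⟩ nor s can take the other as argument; the node is ill-typed.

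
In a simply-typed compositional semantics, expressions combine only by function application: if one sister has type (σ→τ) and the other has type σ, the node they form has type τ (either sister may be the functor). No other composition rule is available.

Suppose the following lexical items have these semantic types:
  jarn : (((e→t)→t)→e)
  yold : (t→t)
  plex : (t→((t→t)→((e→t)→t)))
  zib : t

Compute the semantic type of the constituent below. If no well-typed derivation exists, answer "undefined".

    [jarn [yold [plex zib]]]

[plex zib] — plex of type (t→((t→t)→((e→t)→t))) combines with zib of type t: type ((t→t)→((e→t)→t)).
[yold [plex zib]] — [plex zib] of type ((t→t)→((e→t)→t)) combines with yold of type (t→t): type ((e→t)→t).
[jarn [yold [plex zib]]] — jarn of type (((e→t)→t)→e) combines with [yold [plex zib]] of type ((e→t)→t): type e.

e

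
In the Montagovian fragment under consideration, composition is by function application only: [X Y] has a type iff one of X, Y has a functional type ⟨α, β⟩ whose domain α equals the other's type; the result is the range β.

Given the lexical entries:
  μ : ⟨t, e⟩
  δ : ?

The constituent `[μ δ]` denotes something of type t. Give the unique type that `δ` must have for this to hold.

⟨⟨t, e⟩, t⟩

At [μ δ] (required: t): μ is ⟨t, e⟩, which is not a function with range t; hence δ is the functor — type ⟨⟨t, e⟩, t⟩.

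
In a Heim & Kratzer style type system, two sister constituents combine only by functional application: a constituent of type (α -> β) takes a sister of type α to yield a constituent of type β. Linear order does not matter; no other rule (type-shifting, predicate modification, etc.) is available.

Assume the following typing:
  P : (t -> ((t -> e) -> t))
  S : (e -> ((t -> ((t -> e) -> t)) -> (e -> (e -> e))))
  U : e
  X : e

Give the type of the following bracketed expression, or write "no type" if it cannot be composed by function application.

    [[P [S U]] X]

(e -> e)

[S U]: (e -> ((t -> ((t -> e) -> t)) -> (e -> (e -> e)))) applied to e yields ((t -> ((t -> e) -> t)) -> (e -> (e -> e))).
[P [S U]]: ((t -> ((t -> e) -> t)) -> (e -> (e -> e))) applied to (t -> ((t -> e) -> t)) yields (e -> (e -> e)).
[[P [S U]] X]: (e -> (e -> e)) applied to e yields (e -> e).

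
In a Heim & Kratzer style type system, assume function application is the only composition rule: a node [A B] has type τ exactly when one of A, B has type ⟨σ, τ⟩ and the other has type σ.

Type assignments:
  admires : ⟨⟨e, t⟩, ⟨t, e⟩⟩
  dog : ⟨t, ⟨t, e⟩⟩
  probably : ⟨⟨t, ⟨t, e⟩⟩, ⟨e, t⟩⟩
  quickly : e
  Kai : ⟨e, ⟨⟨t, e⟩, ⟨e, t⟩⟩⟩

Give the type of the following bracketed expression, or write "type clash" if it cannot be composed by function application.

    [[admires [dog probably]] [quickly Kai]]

[dog probably]: functor probably : ⟨⟨t, ⟨t, e⟩⟩, ⟨e, t⟩⟩, argument dog : ⟨t, ⟨t, e⟩⟩; result ⟨e, t⟩.
[admires [dog probably]]: functor admires : ⟨⟨e, t⟩, ⟨t, e⟩⟩, argument [dog probably] : ⟨e, t⟩; result ⟨t, e⟩.
[quickly Kai]: functor Kai : ⟨e, ⟨⟨t, e⟩, ⟨e, t⟩⟩⟩, argument quickly : e; result ⟨⟨t, e⟩, ⟨e, t⟩⟩.
[[admires [dog probably]] [quickly Kai]]: functor [quickly Kai] : ⟨⟨t, e⟩, ⟨e, t⟩⟩, argument [admires [dog probably]] : ⟨t, e⟩; result ⟨e, t⟩.

⟨e, t⟩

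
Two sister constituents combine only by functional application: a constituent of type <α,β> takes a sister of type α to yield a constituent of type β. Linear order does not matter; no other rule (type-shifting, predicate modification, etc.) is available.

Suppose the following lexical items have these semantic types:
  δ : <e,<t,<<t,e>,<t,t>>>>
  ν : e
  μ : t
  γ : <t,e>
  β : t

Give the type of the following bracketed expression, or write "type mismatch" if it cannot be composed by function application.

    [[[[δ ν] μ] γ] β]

[δ ν]: <e,<t,<<t,e>,<t,t>>>> applied to e yields <t,<<t,e>,<t,t>>>.
[[δ ν] μ]: <t,<<t,e>,<t,t>>> applied to t yields <<t,e>,<t,t>>.
[[[δ ν] μ] γ]: <<t,e>,<t,t>> applied to <t,e> yields <t,t>.
[[[[δ ν] μ] γ] β]: <t,t> applied to t yields t.

t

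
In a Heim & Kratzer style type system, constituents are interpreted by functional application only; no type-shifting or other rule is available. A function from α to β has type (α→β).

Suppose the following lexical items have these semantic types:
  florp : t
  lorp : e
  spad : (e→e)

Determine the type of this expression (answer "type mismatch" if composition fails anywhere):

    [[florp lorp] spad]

At [florp lorp]: neither t nor e can take the other as argument; the node is ill-typed.

type mismatch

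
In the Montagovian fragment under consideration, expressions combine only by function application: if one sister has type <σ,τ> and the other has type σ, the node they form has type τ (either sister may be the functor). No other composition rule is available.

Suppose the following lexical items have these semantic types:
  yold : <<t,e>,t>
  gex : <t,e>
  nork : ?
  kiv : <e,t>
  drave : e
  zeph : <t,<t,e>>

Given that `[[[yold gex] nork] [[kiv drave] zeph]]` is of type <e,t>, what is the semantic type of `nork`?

[[[yold gex] nork] [[kiv drave] zeph]] must have type <e,t>. The sister [[kiv drave] zeph] has type <t,e>; that is not a function onto <e,t>, so [[yold gex] nork] must be the functor, of type <<t,e>,<e,t>>.
[[yold gex] nork] must have type <<t,e>,<e,t>>. The sister [yold gex] has type t; that is not a function onto <<t,e>,<e,t>>, so nork must be the functor, of type <t,<<t,e>,<e,t>>>.

<t,<<t,e>,<e,t>>>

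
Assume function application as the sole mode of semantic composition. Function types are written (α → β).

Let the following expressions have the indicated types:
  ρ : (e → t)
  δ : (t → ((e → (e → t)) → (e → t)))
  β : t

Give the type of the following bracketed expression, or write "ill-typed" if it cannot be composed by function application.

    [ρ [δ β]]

[δ β] — δ of type (t → ((e → (e → t)) → (e → t))) combines with β of type t: type ((e → (e → t)) → (e → t)).
[ρ [δ β]]: (e → t) with ((e → (e → t)) → (e → t)) — neither is a function whose domain matches the other; composition fails here.

ill-typed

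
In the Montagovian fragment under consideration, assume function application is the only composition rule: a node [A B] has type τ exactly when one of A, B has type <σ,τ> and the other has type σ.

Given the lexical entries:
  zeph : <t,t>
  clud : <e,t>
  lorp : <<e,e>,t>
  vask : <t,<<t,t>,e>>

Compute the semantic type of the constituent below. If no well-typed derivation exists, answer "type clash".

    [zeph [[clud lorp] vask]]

[clud lorp]: <e,t> with <<e,e>,t> — neither is a function whose domain matches the other; composition fails here.

type clash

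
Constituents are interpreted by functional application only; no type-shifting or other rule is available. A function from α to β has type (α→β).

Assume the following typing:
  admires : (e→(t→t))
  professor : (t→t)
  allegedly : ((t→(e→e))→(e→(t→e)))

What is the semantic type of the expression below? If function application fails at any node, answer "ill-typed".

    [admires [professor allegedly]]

ill-typed

[professor allegedly]: (t→t) and ((t→(e→e))→(e→(t→e))) cannot combine by function application — type clash.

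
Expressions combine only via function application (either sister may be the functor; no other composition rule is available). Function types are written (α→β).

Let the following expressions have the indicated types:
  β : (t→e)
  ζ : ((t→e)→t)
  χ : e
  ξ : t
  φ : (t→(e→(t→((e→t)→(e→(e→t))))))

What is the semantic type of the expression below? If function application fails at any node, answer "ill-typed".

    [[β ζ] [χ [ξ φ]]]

((e→t)→(e→(e→t)))

At [β ζ], ζ : ((t→e)→t) takes β : (t→e), giving t.
At [ξ φ], φ : (t→(e→(t→((e→t)→(e→(e→t)))))) takes ξ : t, giving (e→(t→((e→t)→(e→(e→t))))).
At [χ [ξ φ]], [ξ φ] : (e→(t→((e→t)→(e→(e→t))))) takes χ : e, giving (t→((e→t)→(e→(e→t)))).
At [[β ζ] [χ [ξ φ]]], [χ [ξ φ]] : (t→((e→t)→(e→(e→t)))) takes [β ζ] : t, giving ((e→t)→(e→(e→t))).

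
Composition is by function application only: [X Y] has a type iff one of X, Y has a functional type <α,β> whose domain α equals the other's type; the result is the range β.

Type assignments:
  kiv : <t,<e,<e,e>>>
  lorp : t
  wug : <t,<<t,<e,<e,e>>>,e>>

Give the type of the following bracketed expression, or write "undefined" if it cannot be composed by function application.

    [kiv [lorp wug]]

e

[lorp wug] — wug of type <t,<<t,<e,<e,e>>>,e>> combines with lorp of type t: type <<t,<e,<e,e>>>,e>.
[kiv [lorp wug]] — [lorp wug] of type <<t,<e,<e,e>>>,e> combines with kiv of type <t,<e,<e,e>>>: type e.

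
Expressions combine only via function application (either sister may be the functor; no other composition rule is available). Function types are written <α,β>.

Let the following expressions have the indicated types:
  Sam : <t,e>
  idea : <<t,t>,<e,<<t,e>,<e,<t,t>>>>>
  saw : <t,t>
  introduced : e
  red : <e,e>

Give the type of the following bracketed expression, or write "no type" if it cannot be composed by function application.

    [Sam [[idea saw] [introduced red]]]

<e,<t,t>>

At [idea saw], idea : <<t,t>,<e,<<t,e>,<e,<t,t>>>>> takes saw : <t,t>, giving <e,<<t,e>,<e,<t,t>>>>.
At [introduced red], red : <e,e> takes introduced : e, giving e.
At [[idea saw] [introduced red]], [idea saw] : <e,<<t,e>,<e,<t,t>>>> takes [introduced red] : e, giving <<t,e>,<e,<t,t>>>.
At [Sam [[idea saw] [introduced red]]], [[idea saw] [introduced red]] : <<t,e>,<e,<t,t>>> takes Sam : <t,e>, giving <e,<t,t>>.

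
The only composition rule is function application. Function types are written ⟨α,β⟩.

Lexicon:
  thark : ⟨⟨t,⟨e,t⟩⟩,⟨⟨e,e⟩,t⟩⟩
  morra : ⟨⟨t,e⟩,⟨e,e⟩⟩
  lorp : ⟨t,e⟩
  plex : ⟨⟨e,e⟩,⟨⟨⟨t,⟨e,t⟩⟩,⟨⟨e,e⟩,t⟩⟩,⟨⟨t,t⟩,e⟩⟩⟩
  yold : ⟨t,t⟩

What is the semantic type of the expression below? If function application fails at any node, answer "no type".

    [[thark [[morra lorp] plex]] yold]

[morra lorp]: functor morra : ⟨⟨t,e⟩,⟨e,e⟩⟩, argument lorp : ⟨t,e⟩; result ⟨e,e⟩.
[[morra lorp] plex]: functor plex : ⟨⟨e,e⟩,⟨⟨⟨t,⟨e,t⟩⟩,⟨⟨e,e⟩,t⟩⟩,⟨⟨t,t⟩,e⟩⟩⟩, argument [morra lorp] : ⟨e,e⟩; result ⟨⟨⟨t,⟨e,t⟩⟩,⟨⟨e,e⟩,t⟩⟩,⟨⟨t,t⟩,e⟩⟩.
[thark [[morra lorp] plex]]: functor [[morra lorp] plex] : ⟨⟨⟨t,⟨e,t⟩⟩,⟨⟨e,e⟩,t⟩⟩,⟨⟨t,t⟩,e⟩⟩, argument thark : ⟨⟨t,⟨e,t⟩⟩,⟨⟨e,e⟩,t⟩⟩; result ⟨⟨t,t⟩,e⟩.
[[thark [[morra lorp] plex]] yold]: functor [thark [[morra lorp] plex]] : ⟨⟨t,t⟩,e⟩, argument yold : ⟨t,t⟩; result e.

e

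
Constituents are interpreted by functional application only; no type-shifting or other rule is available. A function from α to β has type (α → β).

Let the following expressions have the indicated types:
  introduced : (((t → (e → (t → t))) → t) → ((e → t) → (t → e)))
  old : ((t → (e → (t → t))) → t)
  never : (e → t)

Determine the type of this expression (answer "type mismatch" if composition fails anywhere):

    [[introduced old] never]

(t → e)

[introduced old]: functor introduced : (((t → (e → (t → t))) → t) → ((e → t) → (t → e))), argument old : ((t → (e → (t → t))) → t); result ((e → t) → (t → e)).
[[introduced old] never]: functor [introduced old] : ((e → t) → (t → e)), argument never : (e → t); result (t → e).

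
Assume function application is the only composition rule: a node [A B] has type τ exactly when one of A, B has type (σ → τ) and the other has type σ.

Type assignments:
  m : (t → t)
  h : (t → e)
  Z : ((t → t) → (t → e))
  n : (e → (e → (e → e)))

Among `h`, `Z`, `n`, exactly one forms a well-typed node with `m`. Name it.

Z

h : (t → e) — does not combine with m.
Z — combines: Z : ((t → t) → (t → e)) takes m : (t → t) as argument, giving (t → e).
n : (e → (e → (e → e))) — does not combine with m.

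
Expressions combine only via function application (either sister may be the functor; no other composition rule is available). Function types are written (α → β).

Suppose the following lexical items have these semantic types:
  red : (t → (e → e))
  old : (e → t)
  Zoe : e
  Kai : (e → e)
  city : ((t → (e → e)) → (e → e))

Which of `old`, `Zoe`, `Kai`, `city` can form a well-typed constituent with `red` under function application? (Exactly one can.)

old : (e → t) — neither side's domain matches the other.
Zoe : e — neither side's domain matches the other.
Kai : (e → e) — neither side's domain matches the other.
city — combines: city : ((t → (e → e)) → (e → e)) takes red : (t → (e → e)) as argument, giving (e → e).

city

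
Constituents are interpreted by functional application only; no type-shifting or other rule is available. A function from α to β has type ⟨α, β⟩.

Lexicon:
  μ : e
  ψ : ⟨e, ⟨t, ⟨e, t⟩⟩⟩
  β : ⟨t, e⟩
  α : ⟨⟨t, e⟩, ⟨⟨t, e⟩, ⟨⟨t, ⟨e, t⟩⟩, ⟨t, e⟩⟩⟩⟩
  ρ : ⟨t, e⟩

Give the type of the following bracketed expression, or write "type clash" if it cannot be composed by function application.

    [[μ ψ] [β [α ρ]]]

⟨t, e⟩

[μ ψ]: functor ψ : ⟨e, ⟨t, ⟨e, t⟩⟩⟩, argument μ : e; result ⟨t, ⟨e, t⟩⟩.
[α ρ]: functor α : ⟨⟨t, e⟩, ⟨⟨t, e⟩, ⟨⟨t, ⟨e, t⟩⟩, ⟨t, e⟩⟩⟩⟩, argument ρ : ⟨t, e⟩; result ⟨⟨t, e⟩, ⟨⟨t, ⟨e, t⟩⟩, ⟨t, e⟩⟩⟩.
[β [α ρ]]: functor [α ρ] : ⟨⟨t, e⟩, ⟨⟨t, ⟨e, t⟩⟩, ⟨t, e⟩⟩⟩, argument β : ⟨t, e⟩; result ⟨⟨t, ⟨e, t⟩⟩, ⟨t, e⟩⟩.
[[μ ψ] [β [α ρ]]]: functor [β [α ρ]] : ⟨⟨t, ⟨e, t⟩⟩, ⟨t, e⟩⟩, argument [μ ψ] : ⟨t, ⟨e, t⟩⟩; result ⟨t, e⟩.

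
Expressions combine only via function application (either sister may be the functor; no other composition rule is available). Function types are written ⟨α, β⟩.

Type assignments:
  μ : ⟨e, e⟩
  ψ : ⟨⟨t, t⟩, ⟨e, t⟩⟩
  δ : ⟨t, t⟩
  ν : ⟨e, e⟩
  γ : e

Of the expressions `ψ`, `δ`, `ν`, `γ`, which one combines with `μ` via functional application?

ψ : ⟨⟨t, t⟩, ⟨e, t⟩⟩ — neither side's domain matches the other.
δ : ⟨t, t⟩ — neither side's domain matches the other.
ν : ⟨e, e⟩ — neither side's domain matches the other.
γ — combines: μ : ⟨e, e⟩ takes γ : e as argument, giving e.

γ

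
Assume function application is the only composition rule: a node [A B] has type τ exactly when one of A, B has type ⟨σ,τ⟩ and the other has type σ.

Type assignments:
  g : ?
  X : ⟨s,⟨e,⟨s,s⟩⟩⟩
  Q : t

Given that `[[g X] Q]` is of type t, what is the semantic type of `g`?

⟨⟨s,⟨e,⟨s,s⟩⟩⟩,⟨t,t⟩⟩

At [[g X] Q] (required: t): Q is t, which is not a function with range t; hence [g X] is the functor — type ⟨t,t⟩.
At [g X] (required: ⟨t,t⟩): X is ⟨s,⟨e,⟨s,s⟩⟩⟩, which is not a function with range ⟨t,t⟩; hence g is the functor — type ⟨⟨s,⟨e,⟨s,s⟩⟩⟩,⟨t,t⟩⟩.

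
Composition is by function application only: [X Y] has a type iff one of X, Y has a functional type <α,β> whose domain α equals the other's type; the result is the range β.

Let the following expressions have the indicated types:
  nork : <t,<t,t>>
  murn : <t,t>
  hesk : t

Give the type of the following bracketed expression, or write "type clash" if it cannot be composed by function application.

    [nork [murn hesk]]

<t,t>

[murn hesk]: murn is <t,t>, hesk is t; result t.
[nork [murn hesk]]: nork is <t,<t,t>>, [murn hesk] is t; result <t,t>.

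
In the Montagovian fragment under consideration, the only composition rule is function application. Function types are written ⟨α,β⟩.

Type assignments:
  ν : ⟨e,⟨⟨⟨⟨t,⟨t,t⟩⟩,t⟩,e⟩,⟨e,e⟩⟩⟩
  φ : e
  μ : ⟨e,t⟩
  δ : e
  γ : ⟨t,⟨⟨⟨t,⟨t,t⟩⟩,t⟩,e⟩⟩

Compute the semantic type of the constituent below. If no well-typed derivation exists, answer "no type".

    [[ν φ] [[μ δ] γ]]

[ν φ]: functor ν : ⟨e,⟨⟨⟨⟨t,⟨t,t⟩⟩,t⟩,e⟩,⟨e,e⟩⟩⟩, argument φ : e; result ⟨⟨⟨⟨t,⟨t,t⟩⟩,t⟩,e⟩,⟨e,e⟩⟩.
[μ δ]: functor μ : ⟨e,t⟩, argument δ : e; result t.
[[μ δ] γ]: functor γ : ⟨t,⟨⟨⟨t,⟨t,t⟩⟩,t⟩,e⟩⟩, argument [μ δ] : t; result ⟨⟨⟨t,⟨t,t⟩⟩,t⟩,e⟩.
[[ν φ] [[μ δ] γ]]: functor [ν φ] : ⟨⟨⟨⟨t,⟨t,t⟩⟩,t⟩,e⟩,⟨e,e⟩⟩, argument [[μ δ] γ] : ⟨⟨⟨t,⟨t,t⟩⟩,t⟩,e⟩; result ⟨e,e⟩.

⟨e,e⟩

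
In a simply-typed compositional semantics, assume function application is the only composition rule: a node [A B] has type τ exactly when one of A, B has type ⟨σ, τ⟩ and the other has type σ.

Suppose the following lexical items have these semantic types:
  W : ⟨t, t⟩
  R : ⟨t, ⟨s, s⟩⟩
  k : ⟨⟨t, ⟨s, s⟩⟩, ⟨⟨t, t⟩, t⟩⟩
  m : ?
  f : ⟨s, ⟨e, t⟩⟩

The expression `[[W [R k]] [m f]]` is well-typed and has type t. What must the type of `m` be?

⟨⟨s, ⟨e, t⟩⟩, ⟨t, t⟩⟩

[[W [R k]] [m f]] must have type t. The sister [W [R k]] has type t; that is not a function onto t, so [m f] must be the functor, of type ⟨t, t⟩.
[m f] must have type ⟨t, t⟩. The sister f has type ⟨s, ⟨e, t⟩⟩; that is not a function onto ⟨t, t⟩, so m must be the functor, of type ⟨⟨s, ⟨e, t⟩⟩, ⟨t, t⟩⟩.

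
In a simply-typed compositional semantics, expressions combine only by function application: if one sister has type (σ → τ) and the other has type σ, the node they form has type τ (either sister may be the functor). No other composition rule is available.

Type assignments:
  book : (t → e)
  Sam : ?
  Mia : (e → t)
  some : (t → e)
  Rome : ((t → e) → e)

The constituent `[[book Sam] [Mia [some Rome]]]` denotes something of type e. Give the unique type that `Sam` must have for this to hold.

((t → e) → (t → e))

For [[book Sam] [Mia [some Rome]]] to have type e with [Mia [some Rome]] of type t, [book Sam] must be the function: [book Sam] : (t → e).
For [book Sam] to have type (t → e) with book of type (t → e), Sam must be the function: Sam : ((t → e) → (t → e)).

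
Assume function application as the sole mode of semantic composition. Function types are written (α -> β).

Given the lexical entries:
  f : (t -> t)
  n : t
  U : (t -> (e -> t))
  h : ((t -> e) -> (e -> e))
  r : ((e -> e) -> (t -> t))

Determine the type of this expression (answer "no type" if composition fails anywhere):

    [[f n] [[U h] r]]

no type

At [f n], f : (t -> t) takes n : t, giving t.
At [U h]: neither (t -> (e -> t)) nor ((t -> e) -> (e -> e)) can take the other as argument; the node is ill-typed.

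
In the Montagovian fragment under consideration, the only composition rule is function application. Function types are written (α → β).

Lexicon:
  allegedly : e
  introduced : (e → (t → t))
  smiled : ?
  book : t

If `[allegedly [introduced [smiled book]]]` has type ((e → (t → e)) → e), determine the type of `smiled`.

[allegedly [introduced [smiled book]]] must have type ((e → (t → e)) → e). The sister allegedly has type e; that is not a function onto ((e → (t → e)) → e), so [introduced [smiled book]] must be the functor, of type (e → ((e → (t → e)) → e)).
[introduced [smiled book]] must have type (e → ((e → (t → e)) → e)). The sister introduced has type (e → (t → t)); that is not a function onto (e → ((e → (t → e)) → e)), so [smiled book] must be the functor, of type ((e → (t → t)) → (e → ((e → (t → e)) → e))).
[smiled book] must have type ((e → (t → t)) → (e → ((e → (t → e)) → e))). The sister book has type t; that is not a function onto ((e → (t → t)) → (e → ((e → (t → e)) → e))), so smiled must be the functor, of type (t → ((e → (t → t)) → (e → ((e → (t → e)) → e)))).

(t → ((e → (t → t)) → (e → ((e → (t → e)) → e))))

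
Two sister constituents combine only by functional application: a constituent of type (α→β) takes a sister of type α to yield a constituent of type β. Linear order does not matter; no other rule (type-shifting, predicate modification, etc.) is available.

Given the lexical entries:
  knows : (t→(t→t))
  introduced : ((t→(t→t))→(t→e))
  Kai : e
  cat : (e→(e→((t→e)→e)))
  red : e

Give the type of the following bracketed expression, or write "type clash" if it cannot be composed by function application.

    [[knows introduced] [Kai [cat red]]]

e

[knows introduced]: functor introduced : ((t→(t→t))→(t→e)), argument knows : (t→(t→t)); result (t→e).
[cat red]: functor cat : (e→(e→((t→e)→e))), argument red : e; result (e→((t→e)→e)).
[Kai [cat red]]: functor [cat red] : (e→((t→e)→e)), argument Kai : e; result ((t→e)→e).
[[knows introduced] [Kai [cat red]]]: functor [Kai [cat red]] : ((t→e)→e), argument [knows introduced] : (t→e); result e.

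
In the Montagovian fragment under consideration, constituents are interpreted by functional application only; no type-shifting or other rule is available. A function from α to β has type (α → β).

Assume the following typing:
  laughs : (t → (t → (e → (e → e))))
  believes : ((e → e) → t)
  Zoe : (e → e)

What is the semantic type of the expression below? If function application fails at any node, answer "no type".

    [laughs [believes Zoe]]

At [believes Zoe], believes : ((e → e) → t) takes Zoe : (e → e), giving t.
At [laughs [believes Zoe]], laughs : (t → (t → (e → (e → e)))) takes [believes Zoe] : t, giving (t → (e → (e → e))).

(t → (e → (e → e)))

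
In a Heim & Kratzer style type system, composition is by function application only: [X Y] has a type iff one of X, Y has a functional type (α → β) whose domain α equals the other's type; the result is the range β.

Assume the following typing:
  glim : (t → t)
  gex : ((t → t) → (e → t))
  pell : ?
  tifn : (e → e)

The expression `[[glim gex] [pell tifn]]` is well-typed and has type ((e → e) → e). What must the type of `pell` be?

((e → e) → ((e → t) → ((e → e) → e)))

For [[glim gex] [pell tifn]] to have type ((e → e) → e) with [glim gex] of type (e → t), [pell tifn] must be the function: [pell tifn] : ((e → t) → ((e → e) → e)).
For [pell tifn] to have type ((e → t) → ((e → e) → e)) with tifn of type (e → e), pell must be the function: pell : ((e → e) → ((e → t) → ((e → e) → e))).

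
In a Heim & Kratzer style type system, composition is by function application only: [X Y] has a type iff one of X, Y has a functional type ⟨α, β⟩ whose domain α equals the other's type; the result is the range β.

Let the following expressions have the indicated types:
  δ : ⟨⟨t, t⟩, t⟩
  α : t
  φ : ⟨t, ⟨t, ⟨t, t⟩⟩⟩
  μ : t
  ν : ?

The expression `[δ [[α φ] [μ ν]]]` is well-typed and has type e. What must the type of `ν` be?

⟨t, ⟨⟨t, ⟨t, t⟩⟩, ⟨⟨⟨t, t⟩, t⟩, e⟩⟩⟩

For [δ [[α φ] [μ ν]]] to have type e with δ of type ⟨⟨t, t⟩, t⟩, [[α φ] [μ ν]] must be the function: [[α φ] [μ ν]] : ⟨⟨⟨t, t⟩, t⟩, e⟩.
For [[α φ] [μ ν]] to have type ⟨⟨⟨t, t⟩, t⟩, e⟩ with [α φ] of type ⟨t, ⟨t, t⟩⟩, [μ ν] must be the function: [μ ν] : ⟨⟨t, ⟨t, t⟩⟩, ⟨⟨⟨t, t⟩, t⟩, e⟩⟩.
For [μ ν] to have type ⟨⟨t, ⟨t, t⟩⟩, ⟨⟨⟨t, t⟩, t⟩, e⟩⟩ with μ of type t, ν must be the function: ν : ⟨t, ⟨⟨t, ⟨t, t⟩⟩, ⟨⟨⟨t, t⟩, t⟩, e⟩⟩⟩.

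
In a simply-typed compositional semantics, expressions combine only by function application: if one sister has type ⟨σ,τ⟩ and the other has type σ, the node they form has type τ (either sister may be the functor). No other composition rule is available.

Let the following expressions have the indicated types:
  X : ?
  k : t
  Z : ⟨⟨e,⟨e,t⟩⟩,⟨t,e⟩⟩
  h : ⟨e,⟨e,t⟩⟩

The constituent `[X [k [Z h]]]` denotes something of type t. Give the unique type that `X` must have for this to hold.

⟨e,t⟩

[X [k [Z h]]] must have type t. The sister [k [Z h]] has type e; that is not a function onto t, so X must be the functor, of type ⟨e,t⟩.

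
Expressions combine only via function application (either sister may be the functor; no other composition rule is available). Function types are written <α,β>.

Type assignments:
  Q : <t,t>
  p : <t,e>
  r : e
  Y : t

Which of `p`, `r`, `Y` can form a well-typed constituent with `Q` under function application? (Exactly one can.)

Y

p : <t,e> — does not combine with Q.
r : e — does not combine with Q.
Y — combines: Q : <t,t> takes Y : t as argument, giving t.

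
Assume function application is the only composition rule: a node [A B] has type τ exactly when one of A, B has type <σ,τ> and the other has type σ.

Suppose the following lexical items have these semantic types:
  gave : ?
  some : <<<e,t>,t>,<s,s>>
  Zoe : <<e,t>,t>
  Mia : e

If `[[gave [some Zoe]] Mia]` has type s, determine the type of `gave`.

<<s,s>,<e,s>>

At [[gave [some Zoe]] Mia] (required: s): Mia is e, which is not a function with range s; hence [gave [some Zoe]] is the functor — type <e,s>.
At [gave [some Zoe]] (required: <e,s>): [some Zoe] is <s,s>, which is not a function with range <e,s>; hence gave is the functor — type <<s,s>,<e,s>>.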